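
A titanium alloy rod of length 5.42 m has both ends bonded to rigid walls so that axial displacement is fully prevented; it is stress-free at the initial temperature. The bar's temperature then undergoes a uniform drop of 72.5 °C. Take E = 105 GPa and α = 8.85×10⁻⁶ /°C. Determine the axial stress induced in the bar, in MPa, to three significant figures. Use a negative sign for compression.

Free thermal expansion αLΔT = 8.85e-6 · 5420 · -72.5 = -3.478 mm.
The walls impose strain ε = −(-3.478)/5420 = 6.4163e-04; σ = Eε = 105000 · 6.4163e-04 = 67.37 MPa.

67.4 MPa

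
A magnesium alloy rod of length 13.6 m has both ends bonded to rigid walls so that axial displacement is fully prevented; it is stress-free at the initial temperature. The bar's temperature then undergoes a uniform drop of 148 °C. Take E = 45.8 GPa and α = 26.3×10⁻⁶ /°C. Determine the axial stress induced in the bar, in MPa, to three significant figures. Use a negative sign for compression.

178 MPa

Free thermal expansion αLΔT = 26.3e-6 · 13600 · -148 = -52.94 mm.
The walls impose strain ε = −(-52.94)/13600 = 3.8924e-03; σ = Eε = 45800 · 3.8924e-03 = 178.3 MPa.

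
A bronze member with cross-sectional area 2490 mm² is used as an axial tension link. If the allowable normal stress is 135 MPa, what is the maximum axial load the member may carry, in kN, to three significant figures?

P_max = σ_allow · A = 135 · 2490 = 336200 N = 336.1 kN.

336 kN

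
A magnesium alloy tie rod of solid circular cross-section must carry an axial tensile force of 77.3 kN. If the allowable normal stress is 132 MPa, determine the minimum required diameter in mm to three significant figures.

Required area A ≥ P/σ_allow = 77300/132 = 585.6 mm².
For a solid circular section, d ≥ √(4A/π) = 27.31 mm.

27.3 mm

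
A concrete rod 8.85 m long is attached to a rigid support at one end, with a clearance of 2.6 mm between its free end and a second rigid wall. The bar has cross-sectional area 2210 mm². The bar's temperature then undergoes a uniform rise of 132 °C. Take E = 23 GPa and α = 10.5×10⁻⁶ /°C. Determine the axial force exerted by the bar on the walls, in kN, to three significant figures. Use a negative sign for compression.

-55.5 kN

Free thermal expansion αLΔT = 10.5e-6 · 8850 · 132 = 12.27 mm.
The walls engage after the gap closes; constrained expansion = 12.27 − 2.6 = 9.666 mm.
The walls impose strain ε = −(9.666)/8850 = -1.0922e-03; σ = Eε = 23000 · -1.0922e-03 = -25.12 MPa.
Wall reaction R = σ·A = -25.12·2210 = -55520 N = -55.52 kN.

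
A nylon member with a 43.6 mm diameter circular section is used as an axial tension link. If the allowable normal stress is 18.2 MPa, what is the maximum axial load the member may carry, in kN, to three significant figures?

27.2 kN

A = 1493 mm².
P_max = σ_allow · A = 18.2 · 1493 = 27170 N = 27.17 kN.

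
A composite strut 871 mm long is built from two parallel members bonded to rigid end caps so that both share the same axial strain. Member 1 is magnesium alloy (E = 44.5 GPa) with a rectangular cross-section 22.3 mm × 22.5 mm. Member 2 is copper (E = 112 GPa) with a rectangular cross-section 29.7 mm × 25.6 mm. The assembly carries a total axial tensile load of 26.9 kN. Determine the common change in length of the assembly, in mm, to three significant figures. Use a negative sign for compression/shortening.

A_1 = 501.8 mm².
A_2 = 760.3 mm².
Equal strain + equilibrium ⇒ each member carries load in proportion to AE: A₁E₁ = 22330000 N, A₂E₂ = 85160000 N, ΣAE = 107500000 N.
δ = PL/ΣAE = 26900·871/107500000 = 0.218 mm.

0.218 mm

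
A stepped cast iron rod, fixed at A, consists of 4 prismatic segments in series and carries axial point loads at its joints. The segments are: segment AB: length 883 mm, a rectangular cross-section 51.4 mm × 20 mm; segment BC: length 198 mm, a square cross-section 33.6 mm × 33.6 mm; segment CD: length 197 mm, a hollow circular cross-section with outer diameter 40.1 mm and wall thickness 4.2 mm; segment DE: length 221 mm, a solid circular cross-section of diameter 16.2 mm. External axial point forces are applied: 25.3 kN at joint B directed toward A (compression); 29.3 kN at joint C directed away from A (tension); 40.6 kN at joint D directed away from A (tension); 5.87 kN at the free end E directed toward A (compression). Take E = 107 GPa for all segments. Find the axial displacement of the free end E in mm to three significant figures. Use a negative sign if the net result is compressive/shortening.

0.492 mm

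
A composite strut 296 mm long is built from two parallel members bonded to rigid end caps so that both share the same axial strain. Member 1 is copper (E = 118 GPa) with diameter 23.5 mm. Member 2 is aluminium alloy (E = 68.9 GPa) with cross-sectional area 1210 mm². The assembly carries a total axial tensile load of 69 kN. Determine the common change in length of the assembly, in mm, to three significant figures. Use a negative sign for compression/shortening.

0.152 mm

A_1 = 433.7 mm².
Equal strain + equilibrium ⇒ each member carries load in proportion to AE: A₁E₁ = 51180000 N, A₂E₂ = 83370000 N, ΣAE = 134500000 N.
δ = PL/ΣAE = 69000·296/134500000 = 0.1518 mm.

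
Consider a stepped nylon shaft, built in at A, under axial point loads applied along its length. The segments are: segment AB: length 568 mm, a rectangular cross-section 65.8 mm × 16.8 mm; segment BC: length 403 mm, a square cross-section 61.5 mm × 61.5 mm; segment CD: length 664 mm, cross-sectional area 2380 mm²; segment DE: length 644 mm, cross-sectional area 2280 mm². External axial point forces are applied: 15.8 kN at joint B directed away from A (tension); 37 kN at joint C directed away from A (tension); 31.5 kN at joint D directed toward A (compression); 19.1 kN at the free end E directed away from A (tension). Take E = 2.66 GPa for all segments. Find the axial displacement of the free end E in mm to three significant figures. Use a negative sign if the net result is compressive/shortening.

9.52 mm

Internal axial forces (sectioning from the free end, tension +): N_DE = 19.1 kN, N_CD = -12.4 kN, N_BC = 24.6 kN, N_AB = 40.4 kN.
A_AB = 1105 mm².
A_BC = 3782 mm².
δ_AB = 40400·568/(1105·2660) = 7.804 mm
δ_BC = 24600·403/(3782·2660) = 0.9854 mm
δ_CD = -12400·664/(2380·2660) = -1.301 mm
δ_DE = 19100·644/(2280·2660) = 2.028 mm
δ = Σδ_i = 9.517 mm.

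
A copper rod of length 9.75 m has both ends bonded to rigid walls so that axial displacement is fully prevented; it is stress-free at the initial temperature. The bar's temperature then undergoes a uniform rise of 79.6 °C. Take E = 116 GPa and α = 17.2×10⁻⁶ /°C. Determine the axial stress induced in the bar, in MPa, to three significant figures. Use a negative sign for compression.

Free thermal expansion αLΔT = 17.2e-6 · 9750 · 79.6 = 13.35 mm.
The walls impose strain ε = −(13.35)/9750 = -1.3691e-03; σ = Eε = 116000 · -1.3691e-03 = -158.8 MPa.

-159 MPa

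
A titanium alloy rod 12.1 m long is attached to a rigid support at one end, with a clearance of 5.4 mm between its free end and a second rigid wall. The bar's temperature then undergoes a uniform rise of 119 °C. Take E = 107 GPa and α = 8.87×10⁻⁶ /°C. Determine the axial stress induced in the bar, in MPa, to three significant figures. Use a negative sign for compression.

Free thermal expansion αLΔT = 8.87e-6 · 12100 · 119 = 12.77 mm.
The walls engage after the gap closes; constrained expansion = 12.77 − 5.4 = 7.372 mm.
The walls impose strain ε = −(7.372)/12100 = -6.0925e-04; σ = Eε = 107000 · -6.0925e-04 = -65.19 MPa.

-65.2 MPa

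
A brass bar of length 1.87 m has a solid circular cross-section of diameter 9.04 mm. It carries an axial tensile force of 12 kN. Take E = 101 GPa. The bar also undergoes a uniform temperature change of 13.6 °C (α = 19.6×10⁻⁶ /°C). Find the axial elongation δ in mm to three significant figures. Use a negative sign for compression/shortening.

3.96 mm

A = 64.18 mm².
δ_mech = NL/(AE) = 12000·1870/(64.18·101000) = 3.462 mm.
δ_thermal = αLΔT = 19.6e-6·1870·13.6 = 0.4985 mm.
δ = δ_mech + δ_thermal = 3.96 mm.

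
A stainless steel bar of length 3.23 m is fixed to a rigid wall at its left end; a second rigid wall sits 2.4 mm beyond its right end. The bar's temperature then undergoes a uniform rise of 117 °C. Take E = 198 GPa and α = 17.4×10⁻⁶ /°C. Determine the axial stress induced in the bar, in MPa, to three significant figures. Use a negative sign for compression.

Free thermal expansion αLΔT = 17.4e-6 · 3230 · 117 = 6.576 mm.
The walls engage after the gap closes; constrained expansion = 6.576 − 2.4 = 4.176 mm.
The walls impose strain ε = −(4.176)/3230 = -1.2928e-03; σ = Eε = 198000 · -1.2928e-03 = -256 MPa.

-256 MPa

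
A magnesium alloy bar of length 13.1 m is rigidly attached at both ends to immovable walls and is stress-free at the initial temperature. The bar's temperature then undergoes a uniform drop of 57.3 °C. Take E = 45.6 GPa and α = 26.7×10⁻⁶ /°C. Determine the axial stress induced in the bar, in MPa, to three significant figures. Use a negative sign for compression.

Free thermal expansion αLΔT = 26.7e-6 · 13100 · -57.3 = -20.04 mm.
The walls impose strain ε = −(-20.04)/13100 = 1.5299e-03; σ = Eε = 45600 · 1.5299e-03 = 69.76 MPa.

69.8 MPa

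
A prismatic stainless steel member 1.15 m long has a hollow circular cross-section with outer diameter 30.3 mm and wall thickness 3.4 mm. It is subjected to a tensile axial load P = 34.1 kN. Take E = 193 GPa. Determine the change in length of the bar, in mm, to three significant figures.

A = 287.3 mm².
δ_mech = NL/(AE) = 34100·1150/(287.3·193000) = 0.7072 mm.

0.707 mm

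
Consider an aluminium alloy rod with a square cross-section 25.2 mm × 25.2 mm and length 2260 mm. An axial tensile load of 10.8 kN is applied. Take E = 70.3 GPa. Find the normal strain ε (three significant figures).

A = 635 mm².
σ = N/A = 17.01 MPa; ε = σ/E = 17.01/70300 = 2.419e-04.

2.42e-04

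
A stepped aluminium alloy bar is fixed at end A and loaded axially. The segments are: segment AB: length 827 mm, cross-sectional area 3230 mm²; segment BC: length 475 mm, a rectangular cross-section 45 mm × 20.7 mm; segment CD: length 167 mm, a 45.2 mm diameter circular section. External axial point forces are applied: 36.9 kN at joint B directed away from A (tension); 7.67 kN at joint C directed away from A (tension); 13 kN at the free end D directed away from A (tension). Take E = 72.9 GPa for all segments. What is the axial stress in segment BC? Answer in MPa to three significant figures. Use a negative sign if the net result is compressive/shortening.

22.2 MPa

Internal axial forces (sectioning from the free end, tension +): N_CD = 13 kN, N_BC = 20.67 kN, N_AB = 57.57 kN.
A_BC = 931.5 mm².
σ_BC = N_BC/A_BC = 20670/931.5 = 22.19 MPa.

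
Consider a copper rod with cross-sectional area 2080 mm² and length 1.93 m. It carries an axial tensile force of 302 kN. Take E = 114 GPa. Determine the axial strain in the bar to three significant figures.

σ = N/A = 145.2 MPa; ε = σ/E = 145.2/114000 = 1.274e-03.

0.00127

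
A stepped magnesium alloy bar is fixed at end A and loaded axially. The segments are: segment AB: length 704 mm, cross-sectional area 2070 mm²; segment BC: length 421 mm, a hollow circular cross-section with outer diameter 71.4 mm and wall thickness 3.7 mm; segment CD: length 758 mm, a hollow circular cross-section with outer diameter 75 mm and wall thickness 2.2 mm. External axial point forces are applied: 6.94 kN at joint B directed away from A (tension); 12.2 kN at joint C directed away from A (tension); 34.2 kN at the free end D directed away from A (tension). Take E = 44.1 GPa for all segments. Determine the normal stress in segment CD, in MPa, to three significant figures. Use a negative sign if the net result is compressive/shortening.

Internal axial forces (sectioning from the free end, tension +): N_CD = 34.2 kN, N_BC = 46.4 kN, N_AB = 53.34 kN.
A_CD = 503.2 mm².
σ_CD = N_CD/A_CD = 34200/503.2 = 67.97 MPa.

68.0 MPa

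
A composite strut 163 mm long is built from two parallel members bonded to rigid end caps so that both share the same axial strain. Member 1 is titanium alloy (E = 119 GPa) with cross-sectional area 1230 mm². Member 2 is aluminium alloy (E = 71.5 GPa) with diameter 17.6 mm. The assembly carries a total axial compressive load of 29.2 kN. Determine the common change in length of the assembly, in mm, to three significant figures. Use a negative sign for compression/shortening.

-0.0291 mm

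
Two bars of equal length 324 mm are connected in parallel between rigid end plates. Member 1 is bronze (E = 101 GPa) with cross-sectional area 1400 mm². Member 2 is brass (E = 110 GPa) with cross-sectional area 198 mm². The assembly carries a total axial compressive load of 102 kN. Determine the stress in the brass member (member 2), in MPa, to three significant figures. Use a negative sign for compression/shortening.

Equal strain + equilibrium ⇒ each member carries load in proportion to AE: A₁E₁ = 141400000 N, A₂E₂ = 21780000 N, ΣAE = 163200000 N.
σ₂ = P·E₂/ΣAE = -102000·110000/163200000 = -68.76 MPa.

-68.8 MPa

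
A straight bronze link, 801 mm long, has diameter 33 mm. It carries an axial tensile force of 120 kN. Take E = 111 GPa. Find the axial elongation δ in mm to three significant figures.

1.01 mm

A = 855.3 mm².
δ_mech = NL/(AE) = 120000·801/(855.3·111000) = 1.012 mm.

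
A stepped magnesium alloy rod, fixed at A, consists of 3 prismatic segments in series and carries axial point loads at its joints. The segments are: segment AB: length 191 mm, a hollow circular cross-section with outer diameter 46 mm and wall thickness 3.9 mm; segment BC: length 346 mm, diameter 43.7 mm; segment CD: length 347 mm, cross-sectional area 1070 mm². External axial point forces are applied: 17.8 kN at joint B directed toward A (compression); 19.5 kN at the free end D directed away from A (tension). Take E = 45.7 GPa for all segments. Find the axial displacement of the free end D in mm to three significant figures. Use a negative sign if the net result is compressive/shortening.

Internal axial forces (sectioning from the free end, tension +): N_CD = 19.5 kN, N_BC = 19.5 kN, N_AB = 1.7 kN.
A_AB = 515.8 mm².
A_BC = 1500 mm².
δ_AB = 1700·191/(515.8·45700) = 0.01377 mm
δ_BC = 19500·346/(1500·45700) = 0.09843 mm
δ_CD = 19500·347/(1070·45700) = 0.1384 mm
δ = Σδ_i = 0.2506 mm.

0.251 mm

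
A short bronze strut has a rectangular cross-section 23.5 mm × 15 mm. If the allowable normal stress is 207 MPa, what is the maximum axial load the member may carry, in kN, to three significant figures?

73.0 kN

A = 352.5 mm².
P_max = σ_allow · A = 207 · 352.5 = 72970 N = 72.97 kN.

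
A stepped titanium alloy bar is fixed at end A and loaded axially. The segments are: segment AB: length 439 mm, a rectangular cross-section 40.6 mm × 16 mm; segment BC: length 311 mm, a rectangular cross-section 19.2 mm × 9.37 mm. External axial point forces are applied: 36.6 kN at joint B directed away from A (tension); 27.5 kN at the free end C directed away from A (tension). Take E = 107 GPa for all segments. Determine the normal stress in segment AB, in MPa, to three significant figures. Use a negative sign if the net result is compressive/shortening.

Internal axial forces (sectioning from the free end, tension +): N_BC = 27.5 kN, N_AB = 64.1 kN.
A_AB = 649.6 mm².
σ_AB = N_AB/A_AB = 64100/649.6 = 98.68 MPa.

98.7 MPa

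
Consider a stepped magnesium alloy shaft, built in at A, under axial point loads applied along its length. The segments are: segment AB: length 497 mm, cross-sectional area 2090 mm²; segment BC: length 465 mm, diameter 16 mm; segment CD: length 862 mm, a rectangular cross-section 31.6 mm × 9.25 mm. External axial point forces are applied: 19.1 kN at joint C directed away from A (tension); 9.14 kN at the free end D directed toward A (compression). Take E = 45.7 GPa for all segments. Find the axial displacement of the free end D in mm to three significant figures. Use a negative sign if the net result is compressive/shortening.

-0.0339 mm

Internal axial forces (sectioning from the free end, tension +): N_CD = -9.14 kN, N_BC = 9.96 kN, N_AB = 9.96 kN.
A_BC = 201.1 mm².
A_CD = 292.3 mm².
δ_AB = 9960·497/(2090·45700) = 0.05183 mm
δ_BC = 9960·465/(201.1·45700) = 0.504 mm
δ_CD = -9140·862/(292.3·45700) = -0.5898 mm
δ = Σδ_i = -0.03394 mm.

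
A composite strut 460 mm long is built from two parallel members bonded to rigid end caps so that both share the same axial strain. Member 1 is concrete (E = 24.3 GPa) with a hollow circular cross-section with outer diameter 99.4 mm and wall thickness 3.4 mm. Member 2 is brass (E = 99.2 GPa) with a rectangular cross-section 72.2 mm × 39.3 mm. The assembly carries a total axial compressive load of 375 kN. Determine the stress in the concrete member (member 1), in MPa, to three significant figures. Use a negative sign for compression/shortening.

-29.7 MPa

A_1 = 1025 mm².
A_2 = 2837 mm².
Equal strain + equilibrium ⇒ each member carries load in proportion to AE: A₁E₁ = 24920000 N, A₂E₂ = 281500000 N, ΣAE = 306400000 N.
σ₁ = P·E₁/ΣAE = -375000·24300/306400000 = -29.74 MPa.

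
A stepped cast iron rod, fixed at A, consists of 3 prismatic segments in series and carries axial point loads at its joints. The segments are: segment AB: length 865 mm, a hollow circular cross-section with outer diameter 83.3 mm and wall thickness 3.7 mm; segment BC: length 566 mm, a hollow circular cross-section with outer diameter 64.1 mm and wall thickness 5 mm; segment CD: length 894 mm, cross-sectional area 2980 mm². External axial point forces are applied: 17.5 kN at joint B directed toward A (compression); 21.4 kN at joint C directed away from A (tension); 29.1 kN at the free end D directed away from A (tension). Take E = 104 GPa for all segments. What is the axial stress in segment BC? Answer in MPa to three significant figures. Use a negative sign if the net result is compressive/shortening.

54.4 MPa

Internal axial forces (sectioning from the free end, tension +): N_CD = 29.1 kN, N_BC = 50.5 kN, N_AB = 33 kN.
A_BC = 928.3 mm².
σ_BC = N_BC/A_BC = 50500/928.3 = 54.4 MPa.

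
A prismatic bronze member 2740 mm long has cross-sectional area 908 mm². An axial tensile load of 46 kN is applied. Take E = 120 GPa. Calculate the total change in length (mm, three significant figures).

δ_mech = NL/(AE) = 46000·2740/(908·120000) = 1.157 mm.

1.16 mm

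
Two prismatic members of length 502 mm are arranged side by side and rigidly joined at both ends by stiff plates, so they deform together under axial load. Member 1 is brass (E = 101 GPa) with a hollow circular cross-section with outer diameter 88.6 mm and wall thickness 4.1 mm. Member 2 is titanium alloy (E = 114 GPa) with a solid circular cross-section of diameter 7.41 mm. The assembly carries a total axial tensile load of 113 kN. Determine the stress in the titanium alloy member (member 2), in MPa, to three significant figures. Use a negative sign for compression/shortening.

112 MPa

A_1 = 1088 mm².
A_2 = 43.12 mm².
Equal strain + equilibrium ⇒ each member carries load in proportion to AE: A₁E₁ = 109900000 N, A₂E₂ = 4916000 N, ΣAE = 114800000 N.
σ₂ = P·E₂/ΣAE = 113000·114000/114800000 = 112.2 MPa.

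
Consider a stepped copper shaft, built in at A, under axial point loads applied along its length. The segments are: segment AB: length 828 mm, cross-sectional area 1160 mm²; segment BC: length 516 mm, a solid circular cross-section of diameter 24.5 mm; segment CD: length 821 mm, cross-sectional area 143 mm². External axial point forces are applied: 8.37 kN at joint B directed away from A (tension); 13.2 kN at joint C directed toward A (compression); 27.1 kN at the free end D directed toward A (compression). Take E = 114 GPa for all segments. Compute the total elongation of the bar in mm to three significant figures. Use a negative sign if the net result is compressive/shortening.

Internal axial forces (sectioning from the free end, tension +): N_CD = -27.1 kN, N_BC = -40.3 kN, N_AB = -31.93 kN.
A_BC = 471.4 mm².
δ_AB = -31930·828/(1160·114000) = -0.1999 mm
δ_BC = -40300·516/(471.4·114000) = -0.3869 mm
δ_CD = -27100·821/(143·114000) = -1.365 mm
δ = Σδ_i = -1.952 mm.

-1.95 mm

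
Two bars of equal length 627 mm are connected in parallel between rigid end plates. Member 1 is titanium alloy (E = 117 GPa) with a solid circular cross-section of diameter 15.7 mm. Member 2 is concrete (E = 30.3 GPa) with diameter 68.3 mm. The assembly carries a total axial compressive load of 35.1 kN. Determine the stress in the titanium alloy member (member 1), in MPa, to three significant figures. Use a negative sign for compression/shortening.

-30.7 MPa

A_1 = 193.6 mm².
A_2 = 3664 mm².
Equal strain + equilibrium ⇒ each member carries load in proportion to AE: A₁E₁ = 22650000 N, A₂E₂ = 111000000 N, ΣAE = 133700000 N.
σ₁ = P·E₁/ΣAE = -35100·117000/133700000 = -30.72 MPa.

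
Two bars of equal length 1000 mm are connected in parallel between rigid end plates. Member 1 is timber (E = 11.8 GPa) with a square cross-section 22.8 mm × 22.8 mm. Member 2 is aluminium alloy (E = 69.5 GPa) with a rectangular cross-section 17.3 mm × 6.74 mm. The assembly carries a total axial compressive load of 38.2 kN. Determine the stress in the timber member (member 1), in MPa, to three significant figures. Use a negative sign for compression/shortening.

-31.7 MPa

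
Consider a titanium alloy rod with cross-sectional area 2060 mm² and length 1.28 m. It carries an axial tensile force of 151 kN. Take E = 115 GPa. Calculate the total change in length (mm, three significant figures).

0.816 mm

δ_mech = NL/(AE) = 151000·1280/(2060·115000) = 0.8159 mm.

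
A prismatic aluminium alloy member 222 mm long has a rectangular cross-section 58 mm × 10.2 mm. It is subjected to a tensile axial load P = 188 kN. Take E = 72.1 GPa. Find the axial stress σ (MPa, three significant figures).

318 MPa

A = 591.6 mm².
σ = N/A = 188000/591.6 = 317.8 MPa.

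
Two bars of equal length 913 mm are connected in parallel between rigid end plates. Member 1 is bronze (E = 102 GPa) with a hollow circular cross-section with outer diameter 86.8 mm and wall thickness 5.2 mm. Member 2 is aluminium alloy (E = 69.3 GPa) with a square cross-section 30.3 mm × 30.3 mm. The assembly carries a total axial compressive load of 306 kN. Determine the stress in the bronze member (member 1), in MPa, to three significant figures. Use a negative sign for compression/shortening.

A_1 = 1333 mm².
A_2 = 918.1 mm².
Equal strain + equilibrium ⇒ each member carries load in proportion to AE: A₁E₁ = 136000000 N, A₂E₂ = 63620000 N, ΣAE = 199600000 N.
σ₁ = P·E₁/ΣAE = -306000·102000/199600000 = -156.4 MPa.

-156 MPa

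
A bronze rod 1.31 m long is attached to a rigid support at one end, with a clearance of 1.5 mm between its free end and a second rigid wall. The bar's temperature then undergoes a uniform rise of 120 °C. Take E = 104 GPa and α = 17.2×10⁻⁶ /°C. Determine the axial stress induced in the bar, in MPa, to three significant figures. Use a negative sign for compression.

-95.6 MPa

Free thermal expansion αLΔT = 17.2e-6 · 1310 · 120 = 2.704 mm.
The walls engage after the gap closes; constrained expansion = 2.704 − 1.5 = 1.204 mm.
The walls impose strain ε = −(1.204)/1310 = -9.1896e-04; σ = Eε = 104000 · -9.1896e-04 = -95.57 MPa.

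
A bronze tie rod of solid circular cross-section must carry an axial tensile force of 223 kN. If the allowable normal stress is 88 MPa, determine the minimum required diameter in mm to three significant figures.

56.8 mm

Required area A ≥ P/σ_allow = 223000/88 = 2534 mm².
For a solid circular section, d ≥ √(4A/π) = 56.8 mm.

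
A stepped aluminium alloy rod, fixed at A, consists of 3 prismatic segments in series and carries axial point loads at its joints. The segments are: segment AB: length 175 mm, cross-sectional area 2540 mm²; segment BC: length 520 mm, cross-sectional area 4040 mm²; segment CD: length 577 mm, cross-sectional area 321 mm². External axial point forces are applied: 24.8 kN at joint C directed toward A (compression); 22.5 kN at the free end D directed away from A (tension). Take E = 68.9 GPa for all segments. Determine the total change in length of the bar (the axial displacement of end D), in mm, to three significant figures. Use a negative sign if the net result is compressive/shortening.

0.580 mm

Internal axial forces (sectioning from the free end, tension +): N_CD = 22.5 kN, N_BC = -2.3 kN, N_AB = -2.3 kN.
δ_AB = -2300·175/(2540·68900) = -0.0023 mm
δ_BC = -2300·520/(4040·68900) = -0.004297 mm
δ_CD = 22500·577/(321·68900) = 0.587 mm
δ = Σδ_i = 0.5804 mm.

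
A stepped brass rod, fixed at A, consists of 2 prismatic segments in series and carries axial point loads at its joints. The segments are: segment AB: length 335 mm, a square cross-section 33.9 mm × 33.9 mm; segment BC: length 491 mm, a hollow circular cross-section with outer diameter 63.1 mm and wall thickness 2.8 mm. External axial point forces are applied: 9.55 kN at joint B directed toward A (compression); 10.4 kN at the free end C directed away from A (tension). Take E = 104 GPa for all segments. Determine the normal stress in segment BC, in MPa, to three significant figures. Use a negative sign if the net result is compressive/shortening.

Internal axial forces (sectioning from the free end, tension +): N_BC = 10.4 kN, N_AB = 0.85 kN.
A_BC = 530.4 mm².
σ_BC = N_BC/A_BC = 10400/530.4 = 19.61 MPa.

19.6 MPa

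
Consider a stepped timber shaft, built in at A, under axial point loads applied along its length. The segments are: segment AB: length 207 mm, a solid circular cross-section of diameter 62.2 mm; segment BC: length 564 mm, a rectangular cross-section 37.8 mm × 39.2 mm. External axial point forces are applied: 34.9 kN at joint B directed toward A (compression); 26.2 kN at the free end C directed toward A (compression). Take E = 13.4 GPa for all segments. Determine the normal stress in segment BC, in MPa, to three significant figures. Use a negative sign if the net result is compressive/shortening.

Internal axial forces (sectioning from the free end, tension +): N_BC = -26.2 kN, N_AB = -61.1 kN.
A_BC = 1482 mm².
σ_BC = N_BC/A_BC = -26200/1482 = -17.68 MPa.

-17.7 MPa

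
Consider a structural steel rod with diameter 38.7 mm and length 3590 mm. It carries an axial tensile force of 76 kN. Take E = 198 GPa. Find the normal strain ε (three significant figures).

A = 1176 mm².
σ = N/A = 64.61 MPa; ε = σ/E = 64.61/198000 = 3.263e-04.

3.26e-04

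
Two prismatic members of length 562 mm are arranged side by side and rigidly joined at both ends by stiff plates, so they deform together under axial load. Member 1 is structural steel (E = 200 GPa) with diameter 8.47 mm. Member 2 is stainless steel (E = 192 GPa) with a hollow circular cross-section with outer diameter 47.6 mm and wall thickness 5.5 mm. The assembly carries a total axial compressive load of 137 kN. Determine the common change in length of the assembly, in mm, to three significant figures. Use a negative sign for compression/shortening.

A_1 = 56.35 mm².
A_2 = 727.4 mm².
Equal strain + equilibrium ⇒ each member carries load in proportion to AE: A₁E₁ = 11270000 N, A₂E₂ = 139700000 N, ΣAE = 150900000 N.
δ = PL/ΣAE = -137000·562/150900000 = -0.5101 mm.

-0.510 mm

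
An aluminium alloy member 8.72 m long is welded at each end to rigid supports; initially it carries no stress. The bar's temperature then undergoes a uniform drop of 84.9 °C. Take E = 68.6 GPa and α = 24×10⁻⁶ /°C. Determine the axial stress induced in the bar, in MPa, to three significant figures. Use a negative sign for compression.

Free thermal expansion αLΔT = 24e-6 · 8720 · -84.9 = -17.77 mm.
The walls impose strain ε = −(-17.77)/8720 = 2.0376e-03; σ = Eε = 68600 · 2.0376e-03 = 139.8 MPa.

140 MPa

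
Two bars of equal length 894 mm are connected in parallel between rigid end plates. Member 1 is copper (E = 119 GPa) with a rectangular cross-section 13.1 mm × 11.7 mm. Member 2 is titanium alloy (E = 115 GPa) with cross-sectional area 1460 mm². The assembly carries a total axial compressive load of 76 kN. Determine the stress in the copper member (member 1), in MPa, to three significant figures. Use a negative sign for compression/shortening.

A_1 = 153.3 mm².
Equal strain + equilibrium ⇒ each member carries load in proportion to AE: A₁E₁ = 18240000 N, A₂E₂ = 167900000 N, ΣAE = 186100000 N.
σ₁ = P·E₁/ΣAE = -76000·119000/186100000 = -48.59 MPa.

-48.6 MPa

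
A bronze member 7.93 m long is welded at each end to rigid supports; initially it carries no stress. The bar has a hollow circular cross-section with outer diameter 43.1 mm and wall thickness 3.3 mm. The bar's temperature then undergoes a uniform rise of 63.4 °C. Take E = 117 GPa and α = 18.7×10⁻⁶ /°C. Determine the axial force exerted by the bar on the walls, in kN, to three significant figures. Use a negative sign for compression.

Free thermal expansion αLΔT = 18.7e-6 · 7930 · 63.4 = 9.402 mm.
The walls impose strain ε = −(9.402)/7930 = -1.1856e-03; σ = Eε = 117000 · -1.1856e-03 = -138.7 MPa.
Wall reaction R = σ·A = -138.7·412.6 = -57240 N = -57.24 kN.

-57.2 kN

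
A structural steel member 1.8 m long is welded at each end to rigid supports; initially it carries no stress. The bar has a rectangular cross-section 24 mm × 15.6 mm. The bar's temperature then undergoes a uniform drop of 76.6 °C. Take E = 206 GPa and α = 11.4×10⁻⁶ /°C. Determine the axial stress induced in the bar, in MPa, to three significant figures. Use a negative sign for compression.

180 MPa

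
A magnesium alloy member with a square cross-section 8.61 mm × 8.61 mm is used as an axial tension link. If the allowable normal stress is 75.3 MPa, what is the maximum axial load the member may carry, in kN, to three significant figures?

A = 74.13 mm².
P_max = σ_allow · A = 75.3 · 74.13 = 5582 N = 5.582 kN.

5.58 kN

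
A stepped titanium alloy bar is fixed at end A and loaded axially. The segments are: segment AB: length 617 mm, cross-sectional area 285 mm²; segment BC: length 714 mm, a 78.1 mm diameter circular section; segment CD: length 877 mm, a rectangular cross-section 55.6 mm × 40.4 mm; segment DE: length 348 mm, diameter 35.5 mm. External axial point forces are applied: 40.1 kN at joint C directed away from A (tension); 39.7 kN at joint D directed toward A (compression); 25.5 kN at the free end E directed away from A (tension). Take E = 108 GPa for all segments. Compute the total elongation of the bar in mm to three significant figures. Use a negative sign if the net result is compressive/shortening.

Internal axial forces (sectioning from the free end, tension +): N_DE = 25.5 kN, N_CD = -14.2 kN, N_BC = 25.9 kN, N_AB = 25.9 kN.
A_BC = 4791 mm².
A_CD = 2246 mm².
A_DE = 989.8 mm².
δ_AB = 25900·617/(285·108000) = 0.5192 mm
δ_BC = 25900·714/(4791·108000) = 0.03574 mm
δ_CD = -14200·877/(2246·108000) = -0.05133 mm
δ_DE = 25500·348/(989.8·108000) = 0.08301 mm
δ = Σδ_i = 0.5866 mm.

0.587 mm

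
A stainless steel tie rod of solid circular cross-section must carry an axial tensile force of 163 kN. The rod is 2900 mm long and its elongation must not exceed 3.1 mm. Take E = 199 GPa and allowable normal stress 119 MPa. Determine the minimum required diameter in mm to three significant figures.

41.8 mm

Required area A ≥ P/σ_allow = 163000/119 = 1370 mm².
For a solid circular section, d ≥ √(4A/π) = 41.76 mm.
Elongation limit: A ≥ PL/(Eδ_allow) = 163000·2900/(199000·3.1) = 766.3 mm² ⇒ d ≥ 31.23 mm.
The stress limit governs.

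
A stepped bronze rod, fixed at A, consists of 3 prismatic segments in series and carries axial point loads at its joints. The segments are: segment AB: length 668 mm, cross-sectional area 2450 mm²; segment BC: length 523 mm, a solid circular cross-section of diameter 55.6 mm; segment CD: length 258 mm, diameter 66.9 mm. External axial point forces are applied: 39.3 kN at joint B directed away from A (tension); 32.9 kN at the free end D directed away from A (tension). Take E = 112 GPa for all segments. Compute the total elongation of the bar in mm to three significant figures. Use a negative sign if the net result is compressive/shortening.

0.261 mm

Internal axial forces (sectioning from the free end, tension +): N_CD = 32.9 kN, N_BC = 32.9 kN, N_AB = 72.2 kN.
A_BC = 2428 mm².
A_CD = 3515 mm².
δ_AB = 72200·668/(2450·112000) = 0.1758 mm
δ_BC = 32900·523/(2428·112000) = 0.06328 mm
δ_CD = 32900·258/(3515·112000) = 0.02156 mm
δ = Σδ_i = 0.2606 mm.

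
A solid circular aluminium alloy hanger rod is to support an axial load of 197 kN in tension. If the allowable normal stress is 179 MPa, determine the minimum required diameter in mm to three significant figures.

37.4 mm

Required area A ≥ P/σ_allow = 197000/179 = 1101 mm².
For a solid circular section, d ≥ √(4A/π) = 37.43 mm.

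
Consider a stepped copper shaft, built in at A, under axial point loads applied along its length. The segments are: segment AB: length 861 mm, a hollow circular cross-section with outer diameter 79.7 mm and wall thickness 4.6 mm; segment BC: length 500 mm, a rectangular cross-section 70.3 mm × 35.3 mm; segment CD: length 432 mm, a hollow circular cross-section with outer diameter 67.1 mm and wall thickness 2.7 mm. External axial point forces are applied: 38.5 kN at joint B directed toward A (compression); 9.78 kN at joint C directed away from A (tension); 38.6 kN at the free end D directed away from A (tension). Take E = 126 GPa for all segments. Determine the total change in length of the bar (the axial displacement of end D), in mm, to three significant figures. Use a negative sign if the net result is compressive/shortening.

0.382 mm

Internal axial forces (sectioning from the free end, tension +): N_CD = 38.6 kN, N_BC = 48.38 kN, N_AB = 9.88 kN.
A_AB = 1085 mm².
A_BC = 2482 mm².
A_CD = 546.3 mm².
δ_AB = 9880·861/(1085·126000) = 0.06221 mm
δ_BC = 48380·500/(2482·126000) = 0.07736 mm
δ_CD = 38600·432/(546.3·126000) = 0.2423 mm
δ = Σδ_i = 0.3818 mm.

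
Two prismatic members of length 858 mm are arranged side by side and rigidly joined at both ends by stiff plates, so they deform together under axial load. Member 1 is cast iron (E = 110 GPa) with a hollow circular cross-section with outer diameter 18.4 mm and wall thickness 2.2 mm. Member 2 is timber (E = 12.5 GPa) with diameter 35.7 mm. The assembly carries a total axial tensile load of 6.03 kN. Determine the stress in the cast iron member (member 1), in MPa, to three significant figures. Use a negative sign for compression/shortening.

26.7 MPa

A_1 = 112 mm².
A_2 = 1001 mm².
Equal strain + equilibrium ⇒ each member carries load in proportion to AE: A₁E₁ = 12320000 N, A₂E₂ = 12510000 N, ΣAE = 24830000 N.
σ₁ = P·E₁/ΣAE = 6030·110000/24830000 = 26.72 MPa.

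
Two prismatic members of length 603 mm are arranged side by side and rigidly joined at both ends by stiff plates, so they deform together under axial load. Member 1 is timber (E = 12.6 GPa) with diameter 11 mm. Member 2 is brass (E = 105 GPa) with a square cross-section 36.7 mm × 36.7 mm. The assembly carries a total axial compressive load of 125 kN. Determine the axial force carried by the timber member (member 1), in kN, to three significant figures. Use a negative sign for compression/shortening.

-1.05 kN

A_1 = 95.03 mm².
A_2 = 1347 mm².
Equal strain + equilibrium ⇒ each member carries load in proportion to AE: A₁E₁ = 1197000 N, A₂E₂ = 141400000 N, ΣAE = 142600000 N.
F₁ = P·A₁E₁/ΣAE = -125000·1197000/142600000 = -1049 N.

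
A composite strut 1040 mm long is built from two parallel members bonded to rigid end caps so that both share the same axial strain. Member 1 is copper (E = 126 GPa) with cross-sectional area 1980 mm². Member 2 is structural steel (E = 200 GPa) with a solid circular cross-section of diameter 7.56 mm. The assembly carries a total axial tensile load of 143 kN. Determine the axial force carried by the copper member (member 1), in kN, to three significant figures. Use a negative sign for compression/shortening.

A_2 = 44.89 mm².
Equal strain + equilibrium ⇒ each member carries load in proportion to AE: A₁E₁ = 249500000 N, A₂E₂ = 8978000 N, ΣAE = 258500000 N.
F₁ = P·A₁E₁/ΣAE = 143000·249500000/258500000 = 138000 N.

138 kN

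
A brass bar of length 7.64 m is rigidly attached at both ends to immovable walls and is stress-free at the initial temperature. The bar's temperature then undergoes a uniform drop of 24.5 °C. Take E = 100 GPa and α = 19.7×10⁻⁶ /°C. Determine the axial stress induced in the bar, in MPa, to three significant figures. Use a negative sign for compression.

Free thermal expansion αLΔT = 19.7e-6 · 7640 · -24.5 = -3.687 mm.
The walls impose strain ε = −(-3.687)/7640 = 4.8265e-04; σ = Eε = 100000 · 4.8265e-04 = 48.26 MPa.

48.3 MPa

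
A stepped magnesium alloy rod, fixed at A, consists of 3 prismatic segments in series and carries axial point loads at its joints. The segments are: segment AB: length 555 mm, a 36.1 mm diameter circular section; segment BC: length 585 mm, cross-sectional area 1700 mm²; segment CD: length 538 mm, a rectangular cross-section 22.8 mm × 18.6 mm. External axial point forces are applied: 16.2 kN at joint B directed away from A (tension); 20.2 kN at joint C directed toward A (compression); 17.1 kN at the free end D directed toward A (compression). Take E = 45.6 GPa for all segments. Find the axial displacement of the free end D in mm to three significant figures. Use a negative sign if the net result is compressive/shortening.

Internal axial forces (sectioning from the free end, tension +): N_CD = -17.1 kN, N_BC = -37.3 kN, N_AB = -21.1 kN.
A_AB = 1024 mm².
A_CD = 424.1 mm².
δ_AB = -21100·555/(1024·45600) = -0.2509 mm
δ_BC = -37300·585/(1700·45600) = -0.2815 mm
δ_CD = -17100·538/(424.1·45600) = -0.4757 mm
δ = Σδ_i = -1.008 mm.

-1.01 mm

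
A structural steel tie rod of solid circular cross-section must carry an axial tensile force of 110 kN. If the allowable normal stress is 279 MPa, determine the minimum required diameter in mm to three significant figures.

22.4 mm

Required area A ≥ P/σ_allow = 110000/279 = 394.3 mm².
For a solid circular section, d ≥ √(4A/π) = 22.41 mm.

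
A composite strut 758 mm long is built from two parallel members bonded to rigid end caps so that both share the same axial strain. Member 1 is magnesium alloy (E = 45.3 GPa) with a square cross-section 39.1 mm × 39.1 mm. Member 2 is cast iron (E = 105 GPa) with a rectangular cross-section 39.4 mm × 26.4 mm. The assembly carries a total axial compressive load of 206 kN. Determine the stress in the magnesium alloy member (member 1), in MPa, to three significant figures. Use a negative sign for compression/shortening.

A_1 = 1529 mm².
A_2 = 1040 mm².
Equal strain + equilibrium ⇒ each member carries load in proportion to AE: A₁E₁ = 69260000 N, A₂E₂ = 109200000 N, ΣAE = 178500000 N.
σ₁ = P·E₁/ΣAE = -206000·45300/178500000 = -52.29 MPa.

-52.3 MPa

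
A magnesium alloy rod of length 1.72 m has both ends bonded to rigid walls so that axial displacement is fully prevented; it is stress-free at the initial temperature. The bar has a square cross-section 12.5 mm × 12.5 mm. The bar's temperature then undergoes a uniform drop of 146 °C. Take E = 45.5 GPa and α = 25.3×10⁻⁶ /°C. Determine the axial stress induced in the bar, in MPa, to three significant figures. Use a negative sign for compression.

168 MPa

Free thermal expansion αLΔT = 25.3e-6 · 1720 · -146 = -6.353 mm.
The walls impose strain ε = −(-6.353)/1720 = 3.6938e-03; σ = Eε = 45500 · 3.6938e-03 = 168.1 MPa.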